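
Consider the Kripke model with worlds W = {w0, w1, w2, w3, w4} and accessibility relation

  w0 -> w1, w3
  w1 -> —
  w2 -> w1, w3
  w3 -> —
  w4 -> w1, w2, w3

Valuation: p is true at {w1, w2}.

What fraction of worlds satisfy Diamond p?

w0: successors {w1, w3}; p there: w1:T, w3:F. ✓
w1: no successors, so Diamond p fails. ✗
w2: successors {w1, w3}; p there: w1:T, w3:F. ✓
w3: no successors, so Diamond p fails. ✗
w4: successors {w1, w2, w3}; p there: w1:T, w2:T, w3:F. ✓
That's 3 of 5 worlds, so 3/5.

3/5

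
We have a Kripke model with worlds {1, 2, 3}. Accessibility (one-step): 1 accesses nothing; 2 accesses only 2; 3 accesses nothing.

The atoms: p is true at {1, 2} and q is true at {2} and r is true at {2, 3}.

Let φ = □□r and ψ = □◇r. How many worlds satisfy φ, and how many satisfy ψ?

For □□r:
1: no successors, so □□r holds vacuously. ✓
2: successors {2}; □r there: 2:T. ✓
3: no successors, so □□r holds vacuously. ✓
— 3 worlds.
For □◇r:
1: no successors, so □◇r holds vacuously. ✓
2: successors {2}; ◇r there: 2:T. ✓
3: no successors, so □◇r holds vacuously. ✓
— 3 worlds.

3 and 3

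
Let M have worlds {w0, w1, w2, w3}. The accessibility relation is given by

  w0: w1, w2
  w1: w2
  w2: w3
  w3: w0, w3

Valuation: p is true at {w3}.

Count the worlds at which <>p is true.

w0: successors {w1, w2}; p there: w1:F, w2:F. ✗
w1: successors {w2}; p there: w2:F. ✗
w2: successors {w3}; p there: w3:T. ✓
w3: successors {w0, w3}; p there: w0:F, w3:T. ✓
Satisfying worlds: {w2, w3}.

2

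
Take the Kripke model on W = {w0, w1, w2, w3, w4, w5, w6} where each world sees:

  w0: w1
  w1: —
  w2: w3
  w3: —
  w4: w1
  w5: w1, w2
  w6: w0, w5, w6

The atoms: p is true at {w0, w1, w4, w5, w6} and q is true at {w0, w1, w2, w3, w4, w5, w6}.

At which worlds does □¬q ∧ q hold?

w0: □¬q is F, q is T. ✗
w1: □¬q is T, q is T. ✓
w2: □¬q is F, q is T. ✗
w3: □¬q is T, q is T. ✓
w4: □¬q is F, q is T. ✗
w5: □¬q is F, q is T. ✗
w6: □¬q is F, q is T. ✗

{w1, w3}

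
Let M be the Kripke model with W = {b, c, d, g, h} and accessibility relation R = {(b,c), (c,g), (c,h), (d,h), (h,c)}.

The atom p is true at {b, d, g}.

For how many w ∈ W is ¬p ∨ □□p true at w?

b: ¬p is F, □□p is F. ✗
c: ¬p is T, □□p is F. ✓
d: ¬p is F, □□p is F. ✗
g: ¬p is F, □□p is T. ✓
h: ¬p is T, □□p is F. ✓
Satisfying worlds: {c, g, h}.

3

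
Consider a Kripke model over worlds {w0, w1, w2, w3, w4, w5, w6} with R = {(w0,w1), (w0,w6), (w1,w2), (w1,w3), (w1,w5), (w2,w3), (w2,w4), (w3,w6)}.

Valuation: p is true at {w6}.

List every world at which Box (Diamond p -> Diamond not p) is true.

w0: successors {w1, w6}; Diamond p -> Diamond not p there: w1:T, w6:T. ✓
w1: successors {w2, w3, w5}; Diamond p -> Diamond not p there: w2:T, w3:F, w5:T. ✗
w2: successors {w3, w4}; Diamond p -> Diamond not p there: w3:F, w4:T. ✗
w3: successors {w6}; Diamond p -> Diamond not p there: w6:T. ✓
w4: no successors, so Box (Diamond p -> Diamond not p) holds vacuously. ✓
w5: no successors, so Box (Diamond p -> Diamond not p) holds vacuously. ✓
w6: no successors, so Box (Diamond p -> Diamond not p) holds vacuously. ✓

{w0, w3, w4, w5, w6}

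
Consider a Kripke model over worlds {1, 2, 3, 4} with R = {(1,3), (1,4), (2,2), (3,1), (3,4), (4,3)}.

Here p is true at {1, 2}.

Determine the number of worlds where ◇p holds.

2

1: successors {3, 4}; p there: 3:F, 4:F. ✗
2: successors {2}; p there: 2:T. ✓
3: successors {1, 4}; p there: 1:T, 4:F. ✓
4: successors {3}; p there: 3:F. ✗
Satisfying worlds: {2, 3}.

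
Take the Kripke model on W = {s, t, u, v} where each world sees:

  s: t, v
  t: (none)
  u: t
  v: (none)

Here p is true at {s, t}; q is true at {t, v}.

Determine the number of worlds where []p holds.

3

s: successors {t, v}; p there: t:T, v:F. ✗
t: no successors, so []p holds vacuously. ✓
u: successors {t}; p there: t:T. ✓
v: no successors, so []p holds vacuously. ✓
Satisfying worlds: {t, u, v}.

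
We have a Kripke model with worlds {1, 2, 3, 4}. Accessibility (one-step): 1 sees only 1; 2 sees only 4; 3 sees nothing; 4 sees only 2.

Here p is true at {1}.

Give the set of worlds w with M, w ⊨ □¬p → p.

1: □¬p is F, p is T. ✓
2: □¬p is T, p is F. ✗
3: □¬p is T, p is F. ✗
4: □¬p is T, p is F. ✗

{1}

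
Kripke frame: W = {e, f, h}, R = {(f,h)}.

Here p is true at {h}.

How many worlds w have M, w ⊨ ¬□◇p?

1

e: □◇p is T. ✗
f: □◇p is F. ✓
h: □◇p is T. ✗
Satisfying worlds: {f}.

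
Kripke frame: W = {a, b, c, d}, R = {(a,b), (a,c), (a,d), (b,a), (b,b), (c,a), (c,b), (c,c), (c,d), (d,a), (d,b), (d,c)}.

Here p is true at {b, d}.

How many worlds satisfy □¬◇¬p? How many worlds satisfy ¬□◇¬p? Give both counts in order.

0 and 0

For □¬◇¬p:
a: successors {b, c, d}; ¬◇¬p there: b:F, c:F, d:F. ✗
b: successors {a, b}; ¬◇¬p there: a:F, b:F. ✗
c: successors {a, b, c, d}; ¬◇¬p there: a:F, b:F, c:F, d:F. ✗
d: successors {a, b, c}; ¬◇¬p there: a:F, b:F, c:F. ✗
— 0 worlds.
For ¬□◇¬p:
a: □◇¬p is T. ✗
b: □◇¬p is T. ✗
c: □◇¬p is T. ✗
d: □◇¬p is T. ✗
— 0 worlds.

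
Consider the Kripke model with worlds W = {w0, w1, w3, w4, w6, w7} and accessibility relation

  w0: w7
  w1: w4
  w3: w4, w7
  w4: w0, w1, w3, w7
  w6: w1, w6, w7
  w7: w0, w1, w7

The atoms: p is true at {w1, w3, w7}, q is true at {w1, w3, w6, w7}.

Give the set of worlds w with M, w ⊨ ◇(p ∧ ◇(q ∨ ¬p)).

w0: successors {w7}; p ∧ ◇(q ∨ ¬p) there: w7:T. ✓
w1: successors {w4}; p ∧ ◇(q ∨ ¬p) there: w4:F. ✗
w3: successors {w4, w7}; p ∧ ◇(q ∨ ¬p) there: w4:F, w7:T. ✓
w4: successors {w0, w1, w3, w7}; p ∧ ◇(q ∨ ¬p) there: w0:F, w1:T, w3:T, w7:T. ✓
w6: successors {w1, w6, w7}; p ∧ ◇(q ∨ ¬p) there: w1:T, w6:F, w7:T. ✓
w7: successors {w0, w1, w7}; p ∧ ◇(q ∨ ¬p) there: w0:F, w1:T, w7:T. ✓

{w0, w3, w4, w6, w7}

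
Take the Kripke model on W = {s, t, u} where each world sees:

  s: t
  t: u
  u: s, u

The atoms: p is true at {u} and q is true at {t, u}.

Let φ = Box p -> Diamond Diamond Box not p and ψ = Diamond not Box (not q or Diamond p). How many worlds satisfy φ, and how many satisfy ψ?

3 and 0

For Box p -> Diamond Diamond Box not p:
s: Box p is F, Diamond Diamond Box not p is F. ✓
t: Box p is T, Diamond Diamond Box not p is T. ✓
u: Box p is F, Diamond Diamond Box not p is T. ✓
— 3 worlds.
For Diamond not Box (not q or Diamond p):
s: successors {t}; not Box (not q or Diamond p) there: t:F. ✗
t: successors {u}; not Box (not q or Diamond p) there: u:F. ✗
u: successors {s, u}; not Box (not q or Diamond p) there: s:F, u:F. ✗
— 0 worlds.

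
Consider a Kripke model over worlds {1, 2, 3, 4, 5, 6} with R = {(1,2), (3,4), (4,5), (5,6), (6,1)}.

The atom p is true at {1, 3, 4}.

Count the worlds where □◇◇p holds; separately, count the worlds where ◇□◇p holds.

For □◇◇p:
1: successors {2}; ◇◇p there: 2:F. ✗
2: no successors, so □◇◇p holds vacuously. ✓
3: successors {4}; ◇◇p there: 4:F. ✗
4: successors {5}; ◇◇p there: 5:T. ✓
5: successors {6}; ◇◇p there: 6:F. ✗
6: successors {1}; ◇◇p there: 1:F. ✗
— 2 worlds.
For ◇□◇p:
1: successors {2}; □◇p there: 2:T. ✓
2: no successors, so ◇□◇p fails. ✗
3: successors {4}; □◇p there: 4:F. ✗
4: successors {5}; □◇p there: 5:T. ✓
5: successors {6}; □◇p there: 6:F. ✗
6: successors {1}; □◇p there: 1:F. ✗
— 2 worlds.

2 and 2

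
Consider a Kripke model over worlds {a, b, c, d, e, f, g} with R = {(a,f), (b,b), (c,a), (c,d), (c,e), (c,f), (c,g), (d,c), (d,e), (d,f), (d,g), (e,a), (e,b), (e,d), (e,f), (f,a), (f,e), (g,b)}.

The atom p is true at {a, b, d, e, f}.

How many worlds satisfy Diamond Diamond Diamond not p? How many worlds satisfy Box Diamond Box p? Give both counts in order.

4 and 7

For Diamond Diamond Diamond not p:
a: successors {f}; Diamond Diamond not p there: f:F. ✗
b: successors {b}; Diamond Diamond not p there: b:F. ✗
c: successors {a, d, e, f, g}; Diamond Diamond not p there: a:F, d:T, e:T, f:F, g:F. ✓
d: successors {c, e, f, g}; Diamond Diamond not p there: c:T, e:T, f:F, g:F. ✓
e: successors {a, b, d, f}; Diamond Diamond not p there: a:F, b:F, d:T, f:F. ✓
f: successors {a, e}; Diamond Diamond not p there: a:F, e:T. ✓
g: successors {b}; Diamond Diamond not p there: b:F. ✗
— 4 worlds.
For Box Diamond Box p:
a: successors {f}; Diamond Box p there: f:T. ✓
b: successors {b}; Diamond Box p there: b:T. ✓
c: successors {a, d, e, f, g}; Diamond Box p there: a:T, d:T, e:T, f:T, g:T. ✓
d: successors {c, e, f, g}; Diamond Box p there: c:T, e:T, f:T, g:T. ✓
e: successors {a, b, d, f}; Diamond Box p there: a:T, b:T, d:T, f:T. ✓
f: successors {a, e}; Diamond Box p there: a:T, e:T. ✓
g: successors {b}; Diamond Box p there: b:T. ✓
— 7 worlds.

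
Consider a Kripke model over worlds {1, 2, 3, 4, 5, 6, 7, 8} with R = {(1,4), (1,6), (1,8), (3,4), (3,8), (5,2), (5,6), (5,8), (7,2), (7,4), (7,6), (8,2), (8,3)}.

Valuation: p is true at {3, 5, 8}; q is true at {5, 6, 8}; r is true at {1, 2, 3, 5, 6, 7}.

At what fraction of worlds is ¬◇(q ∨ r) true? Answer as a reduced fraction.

1: ◇(q ∨ r) is T. ✗
2: ◇(q ∨ r) is F. ✓
3: ◇(q ∨ r) is T. ✗
4: ◇(q ∨ r) is F. ✓
5: ◇(q ∨ r) is T. ✗
6: ◇(q ∨ r) is F. ✓
7: ◇(q ∨ r) is T. ✗
8: ◇(q ∨ r) is T. ✗
That's 3 of 8 worlds, so 3/8.

3/8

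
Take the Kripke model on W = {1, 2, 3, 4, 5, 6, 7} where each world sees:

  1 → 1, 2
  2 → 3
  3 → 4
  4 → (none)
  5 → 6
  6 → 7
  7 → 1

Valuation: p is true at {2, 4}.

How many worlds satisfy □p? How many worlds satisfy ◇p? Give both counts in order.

2 and 2

For □p:
1: successors {1, 2}; p there: 1:F, 2:T. ✗
2: successors {3}; p there: 3:F. ✗
3: successors {4}; p there: 4:T. ✓
4: no successors, so □p holds vacuously. ✓
5: successors {6}; p there: 6:F. ✗
6: successors {7}; p there: 7:F. ✗
7: successors {1}; p there: 1:F. ✗
— 2 worlds.
For ◇p:
1: successors {1, 2}; p there: 1:F, 2:T. ✓
2: successors {3}; p there: 3:F. ✗
3: successors {4}; p there: 4:T. ✓
4: no successors, so ◇p fails. ✗
5: successors {6}; p there: 6:F. ✗
6: successors {7}; p there: 7:F. ✗
7: successors {1}; p there: 1:F. ✗
— 2 worlds.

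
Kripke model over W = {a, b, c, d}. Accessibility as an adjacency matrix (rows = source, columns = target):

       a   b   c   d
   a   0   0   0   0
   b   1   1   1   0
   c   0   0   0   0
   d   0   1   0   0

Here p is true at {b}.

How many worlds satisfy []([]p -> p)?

3

a: no successors, so []([]p -> p) holds vacuously. ✓
b: successors {a, b, c}; []p -> p there: a:F, b:T, c:F. ✗
c: no successors, so []([]p -> p) holds vacuously. ✓
d: successors {b}; []p -> p there: b:T. ✓
Satisfying worlds: {a, c, d}.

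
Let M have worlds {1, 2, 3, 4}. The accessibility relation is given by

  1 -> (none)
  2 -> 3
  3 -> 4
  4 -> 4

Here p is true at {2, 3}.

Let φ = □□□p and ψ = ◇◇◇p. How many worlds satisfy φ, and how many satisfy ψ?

1 and 0

For □□□p:
1: no successors, so □□□p holds vacuously. ✓
2: successors {3}; □□p there: 3:F. ✗
3: successors {4}; □□p there: 4:F. ✗
4: successors {4}; □□p there: 4:F. ✗
— 1 world.
For ◇◇◇p:
1: no successors, so ◇◇◇p fails. ✗
2: successors {3}; ◇◇p there: 3:F. ✗
3: successors {4}; ◇◇p there: 4:F. ✗
4: successors {4}; ◇◇p there: 4:F. ✗
— 0 worlds.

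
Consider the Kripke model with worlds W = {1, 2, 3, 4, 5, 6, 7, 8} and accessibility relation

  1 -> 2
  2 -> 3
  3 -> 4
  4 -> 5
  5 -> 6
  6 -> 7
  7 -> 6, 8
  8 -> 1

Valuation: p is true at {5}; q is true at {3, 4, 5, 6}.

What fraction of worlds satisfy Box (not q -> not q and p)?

1/2

1: successors {2}; not q -> not q and p there: 2:F. ✗
2: successors {3}; not q -> not q and p there: 3:T. ✓
3: successors {4}; not q -> not q and p there: 4:T. ✓
4: successors {5}; not q -> not q and p there: 5:T. ✓
5: successors {6}; not q -> not q and p there: 6:T. ✓
6: successors {7}; not q -> not q and p there: 7:F. ✗
7: successors {6, 8}; not q -> not q and p there: 6:T, 8:F. ✗
8: successors {1}; not q -> not q and p there: 1:F. ✗
That's 4 of 8 worlds, so 4/8 = 1/2.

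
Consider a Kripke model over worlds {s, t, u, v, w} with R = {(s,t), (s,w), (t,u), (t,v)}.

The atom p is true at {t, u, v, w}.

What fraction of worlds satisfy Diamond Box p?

s: successors {t, w}; Box p there: t:T, w:T. ✓
t: successors {u, v}; Box p there: u:T, v:T. ✓
u: no successors, so Diamond Box p fails. ✗
v: no successors, so Diamond Box p fails. ✗
w: no successors, so Diamond Box p fails. ✗
That's 2 of 5 worlds, so 2/5.

2/5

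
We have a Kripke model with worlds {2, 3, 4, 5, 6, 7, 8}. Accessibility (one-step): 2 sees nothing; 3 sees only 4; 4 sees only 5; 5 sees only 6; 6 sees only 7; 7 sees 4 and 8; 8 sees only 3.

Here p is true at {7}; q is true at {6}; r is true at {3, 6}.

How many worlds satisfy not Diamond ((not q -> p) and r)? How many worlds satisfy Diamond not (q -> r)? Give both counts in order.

6 and 0

For not Diamond ((not q -> p) and r):
2: Diamond ((not q -> p) and r) is F. ✓
3: Diamond ((not q -> p) and r) is F. ✓
4: Diamond ((not q -> p) and r) is F. ✓
5: Diamond ((not q -> p) and r) is T. ✗
6: Diamond ((not q -> p) and r) is F. ✓
7: Diamond ((not q -> p) and r) is F. ✓
8: Diamond ((not q -> p) and r) is F. ✓
— 6 worlds.
For Diamond not (q -> r):
2: no successors, so Diamond not (q -> r) fails. ✗
3: successors {4}; not (q -> r) there: 4:F. ✗
4: successors {5}; not (q -> r) there: 5:F. ✗
5: successors {6}; not (q -> r) there: 6:F. ✗
6: successors {7}; not (q -> r) there: 7:F. ✗
7: successors {4, 8}; not (q -> r) there: 4:F, 8:F. ✗
8: successors {3}; not (q -> r) there: 3:F. ✗
— 0 worlds.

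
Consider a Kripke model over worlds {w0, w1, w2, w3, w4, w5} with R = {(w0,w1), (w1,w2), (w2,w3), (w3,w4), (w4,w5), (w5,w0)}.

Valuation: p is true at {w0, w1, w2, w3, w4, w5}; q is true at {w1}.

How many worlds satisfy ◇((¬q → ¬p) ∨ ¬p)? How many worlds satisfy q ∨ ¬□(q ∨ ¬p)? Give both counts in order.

1 and 5

For ◇((¬q → ¬p) ∨ ¬p):
w0: successors {w1}; (¬q → ¬p) ∨ ¬p there: w1:T. ✓
w1: successors {w2}; (¬q → ¬p) ∨ ¬p there: w2:F. ✗
w2: successors {w3}; (¬q → ¬p) ∨ ¬p there: w3:F. ✗
w3: successors {w4}; (¬q → ¬p) ∨ ¬p there: w4:F. ✗
w4: successors {w5}; (¬q → ¬p) ∨ ¬p there: w5:F. ✗
w5: successors {w0}; (¬q → ¬p) ∨ ¬p there: w0:F. ✗
— 1 world.
For q ∨ ¬□(q ∨ ¬p):
w0: q is F, ¬□(q ∨ ¬p) is F. ✗
w1: q is T, ¬□(q ∨ ¬p) is T. ✓
w2: q is F, ¬□(q ∨ ¬p) is T. ✓
w3: q is F, ¬□(q ∨ ¬p) is T. ✓
w4: q is F, ¬□(q ∨ ¬p) is T. ✓
w5: q is F, ¬□(q ∨ ¬p) is T. ✓
— 5 worlds.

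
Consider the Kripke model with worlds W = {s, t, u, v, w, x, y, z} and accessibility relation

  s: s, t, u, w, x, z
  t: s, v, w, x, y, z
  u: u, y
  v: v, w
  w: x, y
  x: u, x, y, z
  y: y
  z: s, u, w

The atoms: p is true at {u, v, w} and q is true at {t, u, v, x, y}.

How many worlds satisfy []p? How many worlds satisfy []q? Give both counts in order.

1 and 3

For []p:
s: successors {s, t, u, w, x, z}; p there: s:F, t:F, u:T, w:T, x:F, z:F. ✗
t: successors {s, v, w, x, y, z}; p there: s:F, v:T, w:T, x:F, y:F, z:F. ✗
u: successors {u, y}; p there: u:T, y:F. ✗
v: successors {v, w}; p there: v:T, w:T. ✓
w: successors {x, y}; p there: x:F, y:F. ✗
x: successors {u, x, y, z}; p there: u:T, x:F, y:F, z:F. ✗
y: successors {y}; p there: y:F. ✗
z: successors {s, u, w}; p there: s:F, u:T, w:T. ✗
— 1 world.
For []q:
s: successors {s, t, u, w, x, z}; q there: s:F, t:T, u:T, w:F, x:T, z:F. ✗
t: successors {s, v, w, x, y, z}; q there: s:F, v:T, w:F, x:T, y:T, z:F. ✗
u: successors {u, y}; q there: u:T, y:T. ✓
v: successors {v, w}; q there: v:T, w:F. ✗
w: successors {x, y}; q there: x:T, y:T. ✓
x: successors {u, x, y, z}; q there: u:T, x:T, y:T, z:F. ✗
y: successors {y}; q there: y:T. ✓
z: successors {s, u, w}; q there: s:F, u:T, w:F. ✗
— 3 worlds.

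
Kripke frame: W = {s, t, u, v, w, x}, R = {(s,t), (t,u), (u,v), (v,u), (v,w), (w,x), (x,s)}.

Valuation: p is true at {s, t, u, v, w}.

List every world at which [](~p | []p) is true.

s: successors {t}; ~p | []p there: t:T. ✓
t: successors {u}; ~p | []p there: u:T. ✓
u: successors {v}; ~p | []p there: v:T. ✓
v: successors {u, w}; ~p | []p there: u:T, w:F. ✗
w: successors {x}; ~p | []p there: x:T. ✓
x: successors {s}; ~p | []p there: s:T. ✓

{s, t, u, w, x}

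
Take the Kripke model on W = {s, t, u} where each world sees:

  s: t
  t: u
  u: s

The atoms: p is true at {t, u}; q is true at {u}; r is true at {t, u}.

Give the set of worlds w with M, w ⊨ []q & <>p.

s: []q is F, <>p is T. ✗
t: []q is T, <>p is T. ✓
u: []q is F, <>p is F. ✗

{t}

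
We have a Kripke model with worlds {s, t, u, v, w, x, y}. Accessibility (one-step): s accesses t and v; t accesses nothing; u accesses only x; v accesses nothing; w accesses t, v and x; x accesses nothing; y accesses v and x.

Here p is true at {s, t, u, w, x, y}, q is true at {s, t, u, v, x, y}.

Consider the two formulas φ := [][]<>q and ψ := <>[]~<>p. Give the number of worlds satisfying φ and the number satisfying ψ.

For [][]<>q:
s: successors {t, v}; []<>q there: t:T, v:T. ✓
t: no successors, so [][]<>q holds vacuously. ✓
u: successors {x}; []<>q there: x:T. ✓
v: no successors, so [][]<>q holds vacuously. ✓
w: successors {t, v, x}; []<>q there: t:T, v:T, x:T. ✓
x: no successors, so [][]<>q holds vacuously. ✓
y: successors {v, x}; []<>q there: v:T, x:T. ✓
— 7 worlds.
For <>[]~<>p:
s: successors {t, v}; []~<>p there: t:T, v:T. ✓
t: no successors, so <>[]~<>p fails. ✗
u: successors {x}; []~<>p there: x:T. ✓
v: no successors, so <>[]~<>p fails. ✗
w: successors {t, v, x}; []~<>p there: t:T, v:T, x:T. ✓
x: no successors, so <>[]~<>p fails. ✗
y: successors {v, x}; []~<>p there: v:T, x:T. ✓
— 4 worlds.

7 and 4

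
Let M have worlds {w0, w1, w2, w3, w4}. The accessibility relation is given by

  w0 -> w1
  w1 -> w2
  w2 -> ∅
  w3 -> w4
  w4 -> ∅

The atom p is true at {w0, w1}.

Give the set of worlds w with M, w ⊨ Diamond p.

w0: successors {w1}; p there: w1:T. ✓
w1: successors {w2}; p there: w2:F. ✗
w2: no successors, so Diamond p fails. ✗
w3: successors {w4}; p there: w4:F. ✗
w4: no successors, so Diamond p fails. ✗

{w0}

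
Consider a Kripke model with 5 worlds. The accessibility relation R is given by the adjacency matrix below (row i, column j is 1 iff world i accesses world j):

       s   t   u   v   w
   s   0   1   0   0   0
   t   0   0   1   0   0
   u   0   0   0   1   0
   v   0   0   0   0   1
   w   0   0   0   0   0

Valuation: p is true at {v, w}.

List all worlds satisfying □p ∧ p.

s: □p is F, p is F. ✗
t: □p is F, p is F. ✗
u: □p is T, p is F. ✗
v: □p is T, p is T. ✓
w: □p is T, p is T. ✓

{v, w}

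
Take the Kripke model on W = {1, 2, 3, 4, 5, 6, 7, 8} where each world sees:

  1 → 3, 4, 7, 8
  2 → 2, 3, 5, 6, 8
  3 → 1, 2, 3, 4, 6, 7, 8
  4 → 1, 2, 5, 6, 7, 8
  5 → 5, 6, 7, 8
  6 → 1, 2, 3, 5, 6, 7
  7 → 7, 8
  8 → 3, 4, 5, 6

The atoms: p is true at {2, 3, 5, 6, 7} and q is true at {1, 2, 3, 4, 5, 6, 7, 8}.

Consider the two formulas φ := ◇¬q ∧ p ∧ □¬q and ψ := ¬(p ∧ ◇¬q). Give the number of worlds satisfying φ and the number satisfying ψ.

For ◇¬q ∧ p ∧ □¬q:
1: ◇¬q is F, p ∧ □¬q is F. ✗
2: ◇¬q is F, p ∧ □¬q is F. ✗
3: ◇¬q is F, p ∧ □¬q is F. ✗
4: ◇¬q is F, p ∧ □¬q is F. ✗
5: ◇¬q is F, p ∧ □¬q is F. ✗
6: ◇¬q is F, p ∧ □¬q is F. ✗
7: ◇¬q is F, p ∧ □¬q is F. ✗
8: ◇¬q is F, p ∧ □¬q is F. ✗
— 0 worlds.
For ¬(p ∧ ◇¬q):
1: p ∧ ◇¬q is F. ✓
2: p ∧ ◇¬q is F. ✓
3: p ∧ ◇¬q is F. ✓
4: p ∧ ◇¬q is F. ✓
5: p ∧ ◇¬q is F. ✓
6: p ∧ ◇¬q is F. ✓
7: p ∧ ◇¬q is F. ✓
8: p ∧ ◇¬q is F. ✓
— 8 worlds.

0 and 8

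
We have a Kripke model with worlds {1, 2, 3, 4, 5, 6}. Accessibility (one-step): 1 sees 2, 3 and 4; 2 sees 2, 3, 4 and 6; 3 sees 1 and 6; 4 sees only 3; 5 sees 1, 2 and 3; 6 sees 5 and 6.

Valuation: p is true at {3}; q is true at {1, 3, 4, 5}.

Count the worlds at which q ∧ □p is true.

1

1: q is T, □p is F. ✗
2: q is F, □p is F. ✗
3: q is T, □p is F. ✗
4: q is T, □p is T. ✓
5: q is T, □p is F. ✗
6: q is F, □p is F. ✗
Satisfying worlds: {4}.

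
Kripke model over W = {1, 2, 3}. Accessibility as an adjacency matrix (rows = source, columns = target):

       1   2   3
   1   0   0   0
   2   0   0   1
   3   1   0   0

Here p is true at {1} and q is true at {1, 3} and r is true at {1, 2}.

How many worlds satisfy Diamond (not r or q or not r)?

2

1: no successors, so Diamond (not r or q or not r) fails. ✗
2: successors {3}; not r or q or not r there: 3:T. ✓
3: successors {1}; not r or q or not r there: 1:T. ✓
Satisfying worlds: {2, 3}.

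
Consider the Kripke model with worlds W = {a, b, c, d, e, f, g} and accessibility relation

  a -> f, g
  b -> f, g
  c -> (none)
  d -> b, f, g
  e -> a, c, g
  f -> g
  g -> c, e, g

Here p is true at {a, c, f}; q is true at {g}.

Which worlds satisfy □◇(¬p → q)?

{a, b, c, d, f}

a: successors {f, g}; ◇(¬p → q) there: f:T, g:T. ✓
b: successors {f, g}; ◇(¬p → q) there: f:T, g:T. ✓
c: no successors, so □◇(¬p → q) holds vacuously. ✓
d: successors {b, f, g}; ◇(¬p → q) there: b:T, f:T, g:T. ✓
e: successors {a, c, g}; ◇(¬p → q) there: a:T, c:F, g:T. ✗
f: successors {g}; ◇(¬p → q) there: g:T. ✓
g: successors {c, e, g}; ◇(¬p → q) there: c:F, e:T, g:T. ✗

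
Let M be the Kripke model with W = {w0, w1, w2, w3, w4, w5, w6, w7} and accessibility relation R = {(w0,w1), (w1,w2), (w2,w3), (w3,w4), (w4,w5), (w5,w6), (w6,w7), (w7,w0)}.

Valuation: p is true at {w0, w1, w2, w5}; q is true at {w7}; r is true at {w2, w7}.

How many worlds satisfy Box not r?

6

w0: successors {w1}; not r there: w1:T. ✓
w1: successors {w2}; not r there: w2:F. ✗
w2: successors {w3}; not r there: w3:T. ✓
w3: successors {w4}; not r there: w4:T. ✓
w4: successors {w5}; not r there: w5:T. ✓
w5: successors {w6}; not r there: w6:T. ✓
w6: successors {w7}; not r there: w7:F. ✗
w7: successors {w0}; not r there: w0:T. ✓
Satisfying worlds: {w0, w2, w3, w4, w5, w7}.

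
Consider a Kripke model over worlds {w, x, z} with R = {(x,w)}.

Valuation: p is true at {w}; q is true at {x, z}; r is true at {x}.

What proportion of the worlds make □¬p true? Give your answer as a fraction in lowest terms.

2/3

w: no successors, so □¬p holds vacuously. ✓
x: successors {w}; ¬p there: w:F. ✗
z: no successors, so □¬p holds vacuously. ✓
That's 2 of 3 worlds, so 2/3.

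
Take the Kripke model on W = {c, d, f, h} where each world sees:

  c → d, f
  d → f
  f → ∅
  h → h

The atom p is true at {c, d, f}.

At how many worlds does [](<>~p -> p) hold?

3

c: successors {d, f}; <>~p -> p there: d:T, f:T. ✓
d: successors {f}; <>~p -> p there: f:T. ✓
f: no successors, so [](<>~p -> p) holds vacuously. ✓
h: successors {h}; <>~p -> p there: h:F. ✗
Satisfying worlds: {c, d, f}.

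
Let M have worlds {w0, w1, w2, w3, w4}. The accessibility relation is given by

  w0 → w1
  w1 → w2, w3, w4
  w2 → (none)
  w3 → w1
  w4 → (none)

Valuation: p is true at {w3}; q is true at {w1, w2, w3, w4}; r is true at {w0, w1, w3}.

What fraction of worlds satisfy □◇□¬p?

w0: successors {w1}; ◇□¬p there: w1:T. ✓
w1: successors {w2, w3, w4}; ◇□¬p there: w2:F, w3:F, w4:F. ✗
w2: no successors, so □◇□¬p holds vacuously. ✓
w3: successors {w1}; ◇□¬p there: w1:T. ✓
w4: no successors, so □◇□¬p holds vacuously. ✓
That's 4 of 5 worlds, so 4/5.

4/5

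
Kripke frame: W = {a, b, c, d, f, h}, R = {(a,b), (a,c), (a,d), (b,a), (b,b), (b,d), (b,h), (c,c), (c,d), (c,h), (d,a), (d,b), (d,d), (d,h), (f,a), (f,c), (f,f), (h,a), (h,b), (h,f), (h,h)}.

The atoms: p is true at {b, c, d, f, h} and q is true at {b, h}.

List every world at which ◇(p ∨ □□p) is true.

a: successors {b, c, d}; p ∨ □□p there: b:T, c:T, d:T. ✓
b: successors {a, b, d, h}; p ∨ □□p there: a:F, b:T, d:T, h:T. ✓
c: successors {c, d, h}; p ∨ □□p there: c:T, d:T, h:T. ✓
d: successors {a, b, d, h}; p ∨ □□p there: a:F, b:T, d:T, h:T. ✓
f: successors {a, c, f}; p ∨ □□p there: a:F, c:T, f:T. ✓
h: successors {a, b, f, h}; p ∨ □□p there: a:F, b:T, f:T, h:T. ✓

{a, b, c, d, f, h}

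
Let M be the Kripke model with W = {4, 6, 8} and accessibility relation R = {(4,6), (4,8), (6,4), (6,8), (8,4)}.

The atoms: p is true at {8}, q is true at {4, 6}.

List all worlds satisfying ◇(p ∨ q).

{4, 6, 8}

4: successors {6, 8}; p ∨ q there: 6:T, 8:T. ✓
6: successors {4, 8}; p ∨ q there: 4:T, 8:T. ✓
8: successors {4}; p ∨ q there: 4:T. ✓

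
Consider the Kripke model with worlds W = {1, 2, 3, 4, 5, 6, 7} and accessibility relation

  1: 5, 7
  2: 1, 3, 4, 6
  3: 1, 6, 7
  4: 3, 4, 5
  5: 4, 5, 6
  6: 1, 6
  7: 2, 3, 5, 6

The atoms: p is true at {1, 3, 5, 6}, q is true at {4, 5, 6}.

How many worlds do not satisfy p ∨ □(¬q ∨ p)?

2

1: p is T, □(¬q ∨ p) is T. ✓
2: p is F, □(¬q ∨ p) is F. ✗
3: p is T, □(¬q ∨ p) is T. ✓
4: p is F, □(¬q ∨ p) is F. ✗
5: p is T, □(¬q ∨ p) is F. ✓
6: p is T, □(¬q ∨ p) is T. ✓
7: p is F, □(¬q ∨ p) is T. ✓
Satisfying worlds: {1, 3, 5, 6, 7}.
So p ∨ □(¬q ∨ p) fails at the other 2 worlds.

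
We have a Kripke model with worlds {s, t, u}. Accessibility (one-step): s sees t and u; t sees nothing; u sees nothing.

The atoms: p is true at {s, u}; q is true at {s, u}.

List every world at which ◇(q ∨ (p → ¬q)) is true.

{s}

s: successors {t, u}; q ∨ (p → ¬q) there: t:T, u:T. ✓
t: no successors, so ◇(q ∨ (p → ¬q)) fails. ✗
u: no successors, so ◇(q ∨ (p → ¬q)) fails. ✗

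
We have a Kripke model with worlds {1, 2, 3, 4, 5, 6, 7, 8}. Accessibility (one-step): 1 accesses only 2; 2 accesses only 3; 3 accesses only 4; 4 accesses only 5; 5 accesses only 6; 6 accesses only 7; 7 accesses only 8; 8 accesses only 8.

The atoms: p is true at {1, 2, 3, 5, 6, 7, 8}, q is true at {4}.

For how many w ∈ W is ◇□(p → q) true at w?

1: successors {2}; □(p → q) there: 2:F. ✗
2: successors {3}; □(p → q) there: 3:T. ✓
3: successors {4}; □(p → q) there: 4:F. ✗
4: successors {5}; □(p → q) there: 5:F. ✗
5: successors {6}; □(p → q) there: 6:F. ✗
6: successors {7}; □(p → q) there: 7:F. ✗
7: successors {8}; □(p → q) there: 8:F. ✗
8: successors {8}; □(p → q) there: 8:F. ✗
Satisfying worlds: {2}.

1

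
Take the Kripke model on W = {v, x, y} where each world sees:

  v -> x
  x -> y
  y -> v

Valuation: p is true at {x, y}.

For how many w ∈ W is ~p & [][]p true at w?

v: ~p is T, [][]p is T. ✓
x: ~p is F, [][]p is F. ✗
y: ~p is F, [][]p is T. ✗
Satisfying worlds: {v}.

1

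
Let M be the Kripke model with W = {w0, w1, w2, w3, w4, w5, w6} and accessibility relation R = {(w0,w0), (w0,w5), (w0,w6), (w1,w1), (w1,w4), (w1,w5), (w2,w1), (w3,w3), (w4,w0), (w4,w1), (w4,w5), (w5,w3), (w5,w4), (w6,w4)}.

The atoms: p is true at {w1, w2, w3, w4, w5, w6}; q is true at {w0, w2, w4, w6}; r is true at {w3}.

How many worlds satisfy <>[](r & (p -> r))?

2

w0: successors {w0, w5, w6}; [](r & (p -> r)) there: w0:F, w5:F, w6:F. ✗
w1: successors {w1, w4, w5}; [](r & (p -> r)) there: w1:F, w4:F, w5:F. ✗
w2: successors {w1}; [](r & (p -> r)) there: w1:F. ✗
w3: successors {w3}; [](r & (p -> r)) there: w3:T. ✓
w4: successors {w0, w1, w5}; [](r & (p -> r)) there: w0:F, w1:F, w5:F. ✗
w5: successors {w3, w4}; [](r & (p -> r)) there: w3:T, w4:F. ✓
w6: successors {w4}; [](r & (p -> r)) there: w4:F. ✗
Satisfying worlds: {w3, w5}.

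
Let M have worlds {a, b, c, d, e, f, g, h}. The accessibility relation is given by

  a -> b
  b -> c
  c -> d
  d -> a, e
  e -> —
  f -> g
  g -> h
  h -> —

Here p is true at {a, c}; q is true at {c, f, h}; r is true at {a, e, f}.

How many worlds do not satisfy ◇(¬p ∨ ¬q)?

3

a: successors {b}; ¬p ∨ ¬q there: b:T. ✓
b: successors {c}; ¬p ∨ ¬q there: c:F. ✗
c: successors {d}; ¬p ∨ ¬q there: d:T. ✓
d: successors {a, e}; ¬p ∨ ¬q there: a:T, e:T. ✓
e: no successors, so ◇(¬p ∨ ¬q) fails. ✗
f: successors {g}; ¬p ∨ ¬q there: g:T. ✓
g: successors {h}; ¬p ∨ ¬q there: h:T. ✓
h: no successors, so ◇(¬p ∨ ¬q) fails. ✗
Satisfying worlds: {a, c, d, f, g}.
So ◇(¬p ∨ ¬q) fails at the other 3 worlds.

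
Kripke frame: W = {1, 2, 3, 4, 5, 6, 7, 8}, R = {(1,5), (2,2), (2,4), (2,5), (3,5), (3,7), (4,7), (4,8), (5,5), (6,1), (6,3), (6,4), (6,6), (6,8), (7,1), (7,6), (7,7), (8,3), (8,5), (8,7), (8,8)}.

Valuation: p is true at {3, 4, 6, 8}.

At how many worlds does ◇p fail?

1: successors {5}; p there: 5:F. ✗
2: successors {2, 4, 5}; p there: 2:F, 4:T, 5:F. ✓
3: successors {5, 7}; p there: 5:F, 7:F. ✗
4: successors {7, 8}; p there: 7:F, 8:T. ✓
5: successors {5}; p there: 5:F. ✗
6: successors {1, 3, 4, 6, 8}; p there: 1:F, 3:T, 4:T, 6:T, 8:T. ✓
7: successors {1, 6, 7}; p there: 1:F, 6:T, 7:F. ✓
8: successors {3, 5, 7, 8}; p there: 3:T, 5:F, 7:F, 8:T. ✓
Satisfying worlds: {2, 4, 6, 7, 8}.
So ◇p fails at the other 3 worlds.

3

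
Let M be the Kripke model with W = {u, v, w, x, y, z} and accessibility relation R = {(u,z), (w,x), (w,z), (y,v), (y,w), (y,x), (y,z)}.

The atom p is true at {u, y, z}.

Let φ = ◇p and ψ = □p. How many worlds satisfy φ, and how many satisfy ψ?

For ◇p:
u: successors {z}; p there: z:T. ✓
v: no successors, so ◇p fails. ✗
w: successors {x, z}; p there: x:F, z:T. ✓
x: no successors, so ◇p fails. ✗
y: successors {v, w, x, z}; p there: v:F, w:F, x:F, z:T. ✓
z: no successors, so ◇p fails. ✗
— 3 worlds.
For □p:
u: successors {z}; p there: z:T. ✓
v: no successors, so □p holds vacuously. ✓
w: successors {x, z}; p there: x:F, z:T. ✗
x: no successors, so □p holds vacuously. ✓
y: successors {v, w, x, z}; p there: v:F, w:F, x:F, z:T. ✗
z: no successors, so □p holds vacuously. ✓
— 4 worlds.

3 and 4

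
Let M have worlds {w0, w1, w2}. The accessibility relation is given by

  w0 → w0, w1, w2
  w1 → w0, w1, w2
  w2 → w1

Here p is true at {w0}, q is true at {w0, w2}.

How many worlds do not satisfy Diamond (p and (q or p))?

w0: successors {w0, w1, w2}; p and (q or p) there: w0:T, w1:F, w2:F. ✓
w1: successors {w0, w1, w2}; p and (q or p) there: w0:T, w1:F, w2:F. ✓
w2: successors {w1}; p and (q or p) there: w1:F. ✗
Satisfying worlds: {w0, w1}.
So Diamond (p and (q or p)) fails at the other 1 world.

1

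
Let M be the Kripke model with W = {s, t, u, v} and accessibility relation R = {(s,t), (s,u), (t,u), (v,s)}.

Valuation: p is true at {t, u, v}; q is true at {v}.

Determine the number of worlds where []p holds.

3

s: successors {t, u}; p there: t:T, u:T. ✓
t: successors {u}; p there: u:T. ✓
u: no successors, so []p holds vacuously. ✓
v: successors {s}; p there: s:F. ✗
Satisfying worlds: {s, t, u}.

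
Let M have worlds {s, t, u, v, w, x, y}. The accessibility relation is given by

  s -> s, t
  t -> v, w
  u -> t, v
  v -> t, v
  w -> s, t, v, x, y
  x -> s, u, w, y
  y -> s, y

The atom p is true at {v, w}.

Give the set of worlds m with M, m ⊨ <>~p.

{s, u, v, w, x, y}

s: successors {s, t}; ~p there: s:T, t:T. ✓
t: successors {v, w}; ~p there: v:F, w:F. ✗
u: successors {t, v}; ~p there: t:T, v:F. ✓
v: successors {t, v}; ~p there: t:T, v:F. ✓
w: successors {s, t, v, x, y}; ~p there: s:T, t:T, v:F, x:T, y:T. ✓
x: successors {s, u, w, y}; ~p there: s:T, u:T, w:F, y:T. ✓
y: successors {s, y}; ~p there: s:T, y:T. ✓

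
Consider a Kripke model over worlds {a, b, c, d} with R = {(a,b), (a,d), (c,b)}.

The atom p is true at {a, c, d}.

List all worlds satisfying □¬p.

{b, c, d}

a: successors {b, d}; ¬p there: b:T, d:F. ✗
b: no successors, so □¬p holds vacuously. ✓
c: successors {b}; ¬p there: b:T. ✓
d: no successors, so □¬p holds vacuously. ✓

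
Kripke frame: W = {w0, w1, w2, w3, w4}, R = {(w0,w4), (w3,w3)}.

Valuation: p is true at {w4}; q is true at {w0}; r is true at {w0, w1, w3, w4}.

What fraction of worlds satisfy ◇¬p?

1/5

w0: successors {w4}; ¬p there: w4:F. ✗
w1: no successors, so ◇¬p fails. ✗
w2: no successors, so ◇¬p fails. ✗
w3: successors {w3}; ¬p there: w3:T. ✓
w4: no successors, so ◇¬p fails. ✗
That's 1 of 5 worlds, so 1/5.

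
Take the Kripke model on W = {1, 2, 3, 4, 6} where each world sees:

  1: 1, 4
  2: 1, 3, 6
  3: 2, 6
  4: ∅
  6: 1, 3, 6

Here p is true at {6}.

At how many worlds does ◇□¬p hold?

3

1: successors {1, 4}; □¬p there: 1:T, 4:T. ✓
2: successors {1, 3, 6}; □¬p there: 1:T, 3:F, 6:F. ✓
3: successors {2, 6}; □¬p there: 2:F, 6:F. ✗
4: no successors, so ◇□¬p fails. ✗
6: successors {1, 3, 6}; □¬p there: 1:T, 3:F, 6:F. ✓
Satisfying worlds: {1, 2, 6}.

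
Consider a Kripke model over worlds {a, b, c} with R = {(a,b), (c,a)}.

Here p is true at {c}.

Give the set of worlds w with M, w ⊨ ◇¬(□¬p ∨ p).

a: successors {b}; ¬(□¬p ∨ p) there: b:F. ✗
b: no successors, so ◇¬(□¬p ∨ p) fails. ✗
c: successors {a}; ¬(□¬p ∨ p) there: a:F. ✗

∅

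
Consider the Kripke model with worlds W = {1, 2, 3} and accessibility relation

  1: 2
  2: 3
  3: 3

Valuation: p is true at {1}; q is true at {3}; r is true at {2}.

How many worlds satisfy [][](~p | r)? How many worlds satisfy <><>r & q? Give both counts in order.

For [][](~p | r):
1: successors {2}; [](~p | r) there: 2:T. ✓
2: successors {3}; [](~p | r) there: 3:T. ✓
3: successors {3}; [](~p | r) there: 3:T. ✓
— 3 worlds.
For <><>r & q:
1: <><>r is F, q is F. ✗
2: <><>r is F, q is F. ✗
3: <><>r is F, q is T. ✗
— 0 worlds.

3 and 0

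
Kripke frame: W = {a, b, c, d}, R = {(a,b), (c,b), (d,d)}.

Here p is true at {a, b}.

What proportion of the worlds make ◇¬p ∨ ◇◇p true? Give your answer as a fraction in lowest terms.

1/4

a: ◇¬p is F, ◇◇p is F. ✗
b: ◇¬p is F, ◇◇p is F. ✗
c: ◇¬p is F, ◇◇p is F. ✗
d: ◇¬p is T, ◇◇p is F. ✓
That's 1 of 4 worlds, so 1/4.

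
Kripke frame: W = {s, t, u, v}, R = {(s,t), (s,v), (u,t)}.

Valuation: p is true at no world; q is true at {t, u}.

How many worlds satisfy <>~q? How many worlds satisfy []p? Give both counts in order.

1 and 2

For <>~q:
s: successors {t, v}; ~q there: t:F, v:T. ✓
t: no successors, so <>~q fails. ✗
u: successors {t}; ~q there: t:F. ✗
v: no successors, so <>~q fails. ✗
— 1 world.
For []p:
s: successors {t, v}; p there: t:F, v:F. ✗
t: no successors, so []p holds vacuously. ✓
u: successors {t}; p there: t:F. ✗
v: no successors, so []p holds vacuously. ✓
— 2 worlds.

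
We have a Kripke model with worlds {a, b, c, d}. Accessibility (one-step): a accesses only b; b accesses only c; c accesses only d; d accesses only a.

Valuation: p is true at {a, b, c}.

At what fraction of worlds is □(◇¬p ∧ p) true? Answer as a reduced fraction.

a: successors {b}; ◇¬p ∧ p there: b:F. ✗
b: successors {c}; ◇¬p ∧ p there: c:T. ✓
c: successors {d}; ◇¬p ∧ p there: d:F. ✗
d: successors {a}; ◇¬p ∧ p there: a:F. ✗
That's 1 of 4 worlds, so 1/4.

1/4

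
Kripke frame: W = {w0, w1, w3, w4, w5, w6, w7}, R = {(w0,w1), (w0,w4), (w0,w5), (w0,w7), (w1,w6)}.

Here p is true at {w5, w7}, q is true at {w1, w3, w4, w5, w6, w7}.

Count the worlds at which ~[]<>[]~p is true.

w0: []<>[]~p is F. ✓
w1: []<>[]~p is F. ✓
w3: []<>[]~p is T. ✗
w4: []<>[]~p is T. ✗
w5: []<>[]~p is T. ✗
w6: []<>[]~p is T. ✗
w7: []<>[]~p is T. ✗
Satisfying worlds: {w0, w1}.

2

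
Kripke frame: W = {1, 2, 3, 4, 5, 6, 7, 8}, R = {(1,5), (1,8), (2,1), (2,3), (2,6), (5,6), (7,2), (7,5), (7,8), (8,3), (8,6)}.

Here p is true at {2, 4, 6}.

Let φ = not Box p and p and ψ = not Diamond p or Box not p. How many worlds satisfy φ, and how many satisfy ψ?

For not Box p and p:
1: not Box p is T, p is F. ✗
2: not Box p is T, p is T. ✓
3: not Box p is F, p is F. ✗
4: not Box p is F, p is T. ✗
5: not Box p is F, p is F. ✗
6: not Box p is F, p is T. ✗
7: not Box p is T, p is F. ✗
8: not Box p is T, p is F. ✗
— 1 world.
For not Diamond p or Box not p:
1: not Diamond p is T, Box not p is T. ✓
2: not Diamond p is F, Box not p is F. ✗
3: not Diamond p is T, Box not p is T. ✓
4: not Diamond p is T, Box not p is T. ✓
5: not Diamond p is F, Box not p is F. ✗
6: not Diamond p is T, Box not p is T. ✓
7: not Diamond p is F, Box not p is F. ✗
8: not Diamond p is F, Box not p is F. ✗
— 4 worlds.

1 and 4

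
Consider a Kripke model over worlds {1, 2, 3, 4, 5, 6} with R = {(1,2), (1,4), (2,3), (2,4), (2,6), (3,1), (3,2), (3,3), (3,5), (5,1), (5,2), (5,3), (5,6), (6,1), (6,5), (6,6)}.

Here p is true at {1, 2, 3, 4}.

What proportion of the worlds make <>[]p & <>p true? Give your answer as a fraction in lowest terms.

5/6

1: <>[]p is T, <>p is T. ✓
2: <>[]p is T, <>p is T. ✓
3: <>[]p is T, <>p is T. ✓
4: <>[]p is F, <>p is F. ✗
5: <>[]p is T, <>p is T. ✓
6: <>[]p is T, <>p is T. ✓
That's 5 of 6 worlds, so 5/6.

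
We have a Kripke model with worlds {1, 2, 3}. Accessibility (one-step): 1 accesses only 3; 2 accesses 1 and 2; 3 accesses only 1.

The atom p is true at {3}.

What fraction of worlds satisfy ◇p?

1: successors {3}; p there: 3:T. ✓
2: successors {1, 2}; p there: 1:F, 2:F. ✗
3: successors {1}; p there: 1:F. ✗
That's 1 of 3 worlds, so 1/3.

1/3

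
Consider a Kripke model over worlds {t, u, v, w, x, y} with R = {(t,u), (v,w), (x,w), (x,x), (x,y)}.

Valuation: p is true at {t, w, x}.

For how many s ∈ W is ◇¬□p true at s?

t: successors {u}; ¬□p there: u:F. ✗
u: no successors, so ◇¬□p fails. ✗
v: successors {w}; ¬□p there: w:F. ✗
w: no successors, so ◇¬□p fails. ✗
x: successors {w, x, y}; ¬□p there: w:F, x:T, y:F. ✓
y: no successors, so ◇¬□p fails. ✗
Satisfying worlds: {x}.

1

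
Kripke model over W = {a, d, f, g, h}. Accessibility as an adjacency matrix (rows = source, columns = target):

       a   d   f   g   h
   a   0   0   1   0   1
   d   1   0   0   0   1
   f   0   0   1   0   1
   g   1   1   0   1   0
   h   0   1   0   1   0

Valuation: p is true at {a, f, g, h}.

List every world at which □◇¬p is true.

∅

a: successors {f, h}; ◇¬p there: f:F, h:T. ✗
d: successors {a, h}; ◇¬p there: a:F, h:T. ✗
f: successors {f, h}; ◇¬p there: f:F, h:T. ✗
g: successors {a, d, g}; ◇¬p there: a:F, d:F, g:T. ✗
h: successors {d, g}; ◇¬p there: d:F, g:T. ✗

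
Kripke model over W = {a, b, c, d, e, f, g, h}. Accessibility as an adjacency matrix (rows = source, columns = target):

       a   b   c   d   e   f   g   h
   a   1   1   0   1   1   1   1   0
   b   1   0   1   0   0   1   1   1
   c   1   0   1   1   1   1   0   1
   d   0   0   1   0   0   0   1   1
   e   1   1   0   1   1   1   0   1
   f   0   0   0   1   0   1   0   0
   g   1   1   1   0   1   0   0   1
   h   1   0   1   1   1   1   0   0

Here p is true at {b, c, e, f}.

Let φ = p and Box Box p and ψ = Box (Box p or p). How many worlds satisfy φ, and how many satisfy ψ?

For p and Box Box p:
a: p is F, Box Box p is F. ✗
b: p is T, Box Box p is F. ✗
c: p is T, Box Box p is F. ✗
d: p is F, Box Box p is F. ✗
e: p is T, Box Box p is F. ✗
f: p is T, Box Box p is F. ✗
g: p is F, Box Box p is F. ✗
h: p is F, Box Box p is F. ✗
— 0 worlds.
For Box (Box p or p):
a: successors {a, b, d, e, f, g}; Box p or p there: a:F, b:T, d:F, e:T, f:T, g:F. ✗
b: successors {a, c, f, g, h}; Box p or p there: a:F, c:T, f:T, g:F, h:F. ✗
c: successors {a, c, d, e, f, h}; Box p or p there: a:F, c:T, d:F, e:T, f:T, h:F. ✗
d: successors {c, g, h}; Box p or p there: c:T, g:F, h:F. ✗
e: successors {a, b, d, e, f, h}; Box p or p there: a:F, b:T, d:F, e:T, f:T, h:F. ✗
f: successors {d, f}; Box p or p there: d:F, f:T. ✗
g: successors {a, b, c, e, h}; Box p or p there: a:F, b:T, c:T, e:T, h:F. ✗
h: successors {a, c, d, e, f}; Box p or p there: a:F, c:T, d:F, e:T, f:T. ✗
— 0 worlds.

0 and 0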